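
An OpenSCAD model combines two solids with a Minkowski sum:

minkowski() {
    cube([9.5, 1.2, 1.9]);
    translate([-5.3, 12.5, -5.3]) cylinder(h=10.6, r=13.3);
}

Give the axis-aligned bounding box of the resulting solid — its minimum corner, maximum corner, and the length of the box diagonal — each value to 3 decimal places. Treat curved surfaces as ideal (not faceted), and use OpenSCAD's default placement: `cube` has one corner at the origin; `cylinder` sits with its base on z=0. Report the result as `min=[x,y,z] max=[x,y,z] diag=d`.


A = translate([-5.3, 12.5, -5.3]) cylinder(h=10.6, r=13.3) → bbox [-18.6,-0.8,-5.3] .. [8,25.8,5.3]
B = cube([9.5, 1.2, 1.9]) → bbox [0,0,0] .. [9.5,1.2,1.9]
lo = A.lo+B.lo = [-18.6+0, -0.8+0, -5.3+0] = [-18.600,-0.800,-5.300]
hi = A.hi+B.hi = [8+9.5, 25.8+1.2, 5.3+1.9] = [17.500,27.000,7.200]
diag = √(36.1²+27.8²+12.5²) = √2232.3 = 47.247

min=[-18.600,-0.800,-5.300] max=[17.500,27.000,7.200] diag=47.247


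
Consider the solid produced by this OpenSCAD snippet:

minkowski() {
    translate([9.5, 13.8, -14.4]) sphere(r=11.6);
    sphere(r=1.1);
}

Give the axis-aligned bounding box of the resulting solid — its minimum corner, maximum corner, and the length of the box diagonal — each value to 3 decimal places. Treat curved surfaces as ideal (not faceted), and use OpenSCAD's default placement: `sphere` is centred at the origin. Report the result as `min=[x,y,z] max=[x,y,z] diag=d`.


A = translate([9.5, 13.8, -14.4]) sphere(r=11.6) → bbox [-2.1,2.2,-26] .. [21.1,25.4,-2.8]
B = sphere(r=1.1) → bbox [-1.1,-1.1,-1.1] .. [1.1,1.1,1.1]
lo = A.lo+B.lo = [-2.1-1.1, 2.2-1.1, -26-1.1] = [-3.200,1.100,-27.100]
hi = A.hi+B.hi = [21.1+1.1, 25.4+1.1, -2.8+1.1] = [22.200,26.500,-1.700]
diag = √(25.4²+25.4²+25.4²) = √1935.48 = 43.994

min=[-3.200,1.100,-27.100] max=[22.200,26.500,-1.700] diag=43.994


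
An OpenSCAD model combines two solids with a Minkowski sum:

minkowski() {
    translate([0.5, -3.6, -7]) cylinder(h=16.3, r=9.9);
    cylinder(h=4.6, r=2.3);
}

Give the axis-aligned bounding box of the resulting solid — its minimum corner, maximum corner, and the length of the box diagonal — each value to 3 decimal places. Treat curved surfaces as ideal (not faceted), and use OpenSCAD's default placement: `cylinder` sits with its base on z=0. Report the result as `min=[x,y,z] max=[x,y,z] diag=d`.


A = translate([0.5, -3.6, -7]) cylinder(h=16.3, r=9.9) → bbox [-9.4,-13.5,-7] .. [10.4,6.3,9.3]
B = cylinder(h=4.6, r=2.3) → bbox [-2.3,-2.3,0] .. [2.3,2.3,4.6]
lo = A.lo+B.lo = [-9.4-2.3, -13.5-2.3, -7+0] = [-11.700,-15.800,-7.000]
hi = A.hi+B.hi = [10.4+2.3, 6.3+2.3, 9.3+4.6] = [12.700,8.600,13.900]
diag = √(24.4²+24.4²+20.9²) = √1627.53 = 40.343

min=[-11.700,-15.800,-7.000] max=[12.700,8.600,13.900] diag=40.343


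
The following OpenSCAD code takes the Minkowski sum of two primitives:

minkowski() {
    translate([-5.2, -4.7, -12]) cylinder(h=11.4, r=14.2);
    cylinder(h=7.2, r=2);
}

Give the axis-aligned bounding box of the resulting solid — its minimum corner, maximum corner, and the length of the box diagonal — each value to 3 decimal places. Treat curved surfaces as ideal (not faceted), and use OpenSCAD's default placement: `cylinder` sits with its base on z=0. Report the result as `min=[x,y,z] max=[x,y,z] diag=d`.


min=[-21.400,-20.900,-12.000] max=[11.000,11.500,6.600] diag=49.452

A = translate([-5.2, -4.7, -12]) cylinder(h=11.4, r=14.2) → bbox [-19.4,-18.9,-12] .. [9,9.5,-0.6]
B = cylinder(h=7.2, r=2) → bbox [-2,-2,0] .. [2,2,7.2]
lo = A.lo+B.lo = [-19.4-2, -18.9-2, -12+0] = [-21.400,-20.900,-12.000]
hi = A.hi+B.hi = [9+2, 9.5+2, -0.6+7.2] = [11.000,11.500,6.600]
diag = √(32.4²+32.4²+18.6²) = √2445.48 = 49.452


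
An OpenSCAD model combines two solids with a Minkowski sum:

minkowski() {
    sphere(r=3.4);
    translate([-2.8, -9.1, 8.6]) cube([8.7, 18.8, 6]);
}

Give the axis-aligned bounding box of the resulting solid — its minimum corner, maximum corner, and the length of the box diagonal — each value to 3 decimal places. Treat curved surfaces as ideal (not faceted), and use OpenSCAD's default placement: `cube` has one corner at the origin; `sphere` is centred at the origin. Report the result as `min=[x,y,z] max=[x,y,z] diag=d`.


A = translate([-2.8, -9.1, 8.6]) cube([8.7, 18.8, 6]) → bbox [-2.8,-9.1,8.6] .. [5.9,9.7,14.6]
B = sphere(r=3.4) → bbox [-3.4,-3.4,-3.4] .. [3.4,3.4,3.4]
lo = A.lo+B.lo = [-2.8-3.4, -9.1-3.4, 8.6-3.4] = [-6.200,-12.500,5.200]
hi = A.hi+B.hi = [5.9+3.4, 9.7+3.4, 14.6+3.4] = [9.300,13.100,18.000]
diag = √(15.5²+25.6²+12.8²) = √1059.45 = 32.549

min=[-6.200,-12.500,5.200] max=[9.300,13.100,18.000] diag=32.549


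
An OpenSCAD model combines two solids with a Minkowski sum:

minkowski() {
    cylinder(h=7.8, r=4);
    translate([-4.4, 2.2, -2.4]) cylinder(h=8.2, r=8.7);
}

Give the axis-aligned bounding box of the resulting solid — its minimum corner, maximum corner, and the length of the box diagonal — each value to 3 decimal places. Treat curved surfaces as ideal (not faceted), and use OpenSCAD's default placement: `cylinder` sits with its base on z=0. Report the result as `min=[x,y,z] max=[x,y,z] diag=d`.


A = translate([-4.4, 2.2, -2.4]) cylinder(h=8.2, r=8.7) → bbox [-13.1,-6.5,-2.4] .. [4.3,10.9,5.8]
B = cylinder(h=7.8, r=4) → bbox [-4,-4,0] .. [4,4,7.8]
lo = A.lo+B.lo = [-13.1-4, -6.5-4, -2.4+0] = [-17.100,-10.500,-2.400]
hi = A.hi+B.hi = [4.3+4, 10.9+4, 5.8+7.8] = [8.300,14.900,13.600]
diag = √(25.4²+25.4²+16²) = √1546.32 = 39.323

min=[-17.100,-10.500,-2.400] max=[8.300,14.900,13.600] diag=39.323


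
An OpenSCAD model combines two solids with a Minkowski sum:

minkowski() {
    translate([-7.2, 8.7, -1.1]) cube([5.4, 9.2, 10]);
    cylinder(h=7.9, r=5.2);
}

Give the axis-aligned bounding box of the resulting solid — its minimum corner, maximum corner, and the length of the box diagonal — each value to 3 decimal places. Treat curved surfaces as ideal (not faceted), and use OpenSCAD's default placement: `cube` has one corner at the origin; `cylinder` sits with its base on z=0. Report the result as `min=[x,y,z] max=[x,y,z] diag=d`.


A = translate([-7.2, 8.7, -1.1]) cube([5.4, 9.2, 10]) → bbox [-7.2,8.7,-1.1] .. [-1.8,17.9,8.9]
B = cylinder(h=7.9, r=5.2) → bbox [-5.2,-5.2,0] .. [5.2,5.2,7.9]
lo = A.lo+B.lo = [-7.2-5.2, 8.7-5.2, -1.1+0] = [-12.400,3.500,-1.100]
hi = A.hi+B.hi = [-1.8+5.2, 17.9+5.2, 8.9+7.9] = [3.400,23.100,16.800]
diag = √(15.8²+19.6²+17.9²) = √954.21 = 30.890

min=[-12.400,3.500,-1.100] max=[3.400,23.100,16.800] diag=30.890


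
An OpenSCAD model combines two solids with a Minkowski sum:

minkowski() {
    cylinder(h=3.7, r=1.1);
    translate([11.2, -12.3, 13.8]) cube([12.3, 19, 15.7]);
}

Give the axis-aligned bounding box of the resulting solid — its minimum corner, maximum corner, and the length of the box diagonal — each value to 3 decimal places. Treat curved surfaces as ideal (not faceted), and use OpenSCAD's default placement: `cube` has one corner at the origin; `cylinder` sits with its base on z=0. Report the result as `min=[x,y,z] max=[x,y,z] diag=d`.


A = translate([11.2, -12.3, 13.8]) cube([12.3, 19, 15.7]) → bbox [11.2,-12.3,13.8] .. [23.5,6.7,29.5]
B = cylinder(h=3.7, r=1.1) → bbox [-1.1,-1.1,0] .. [1.1,1.1,3.7]
lo = A.lo+B.lo = [11.2-1.1, -12.3-1.1, 13.8+0] = [10.100,-13.400,13.800]
hi = A.hi+B.hi = [23.5+1.1, 6.7+1.1, 29.5+3.7] = [24.600,7.800,33.200]
diag = √(14.5²+21.2²+19.4²) = √1036.05 = 32.188

min=[10.100,-13.400,13.800] max=[24.600,7.800,33.200] diag=32.188


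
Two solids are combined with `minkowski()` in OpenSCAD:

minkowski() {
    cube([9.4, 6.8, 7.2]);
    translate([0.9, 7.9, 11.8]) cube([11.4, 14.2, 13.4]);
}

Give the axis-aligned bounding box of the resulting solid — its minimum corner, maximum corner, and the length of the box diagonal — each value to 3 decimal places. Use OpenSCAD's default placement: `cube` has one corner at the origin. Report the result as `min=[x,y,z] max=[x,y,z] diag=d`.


min=[0.900,7.900,11.800] max=[21.700,28.900,32.400] diag=36.028

A = translate([0.9, 7.9, 11.8]) cube([11.4, 14.2, 13.4]) → bbox [0.9,7.9,11.8] .. [12.3,22.1,25.2]
B = cube([9.4, 6.8, 7.2]) → bbox [0,0,0] .. [9.4,6.8,7.2]
lo = A.lo+B.lo = [0.9+0, 7.9+0, 11.8+0] = [0.900,7.900,11.800]
hi = A.hi+B.hi = [12.3+9.4, 22.1+6.8, 25.2+7.2] = [21.700,28.900,32.400]
diag = √(20.8²+21²+20.6²) = √1298 = 36.028


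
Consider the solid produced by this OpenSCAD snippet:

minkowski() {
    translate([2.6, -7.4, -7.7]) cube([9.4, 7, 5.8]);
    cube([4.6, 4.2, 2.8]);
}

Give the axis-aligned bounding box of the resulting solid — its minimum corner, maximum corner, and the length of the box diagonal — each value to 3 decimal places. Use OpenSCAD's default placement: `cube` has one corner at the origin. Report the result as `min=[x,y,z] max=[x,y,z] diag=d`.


A = translate([2.6, -7.4, -7.7]) cube([9.4, 7, 5.8]) → bbox [2.6,-7.4,-7.7] .. [12,-0.4,-1.9]
B = cube([4.6, 4.2, 2.8]) → bbox [0,0,0] .. [4.6,4.2,2.8]
lo = A.lo+B.lo = [2.6+0, -7.4+0, -7.7+0] = [2.600,-7.400,-7.700]
hi = A.hi+B.hi = [12+4.6, -0.4+4.2, -1.9+2.8] = [16.600,3.800,0.900]
diag = √(14²+11.2²+8.6²) = √395.4 = 19.885

min=[2.600,-7.400,-7.700] max=[16.600,3.800,0.900] diag=19.885


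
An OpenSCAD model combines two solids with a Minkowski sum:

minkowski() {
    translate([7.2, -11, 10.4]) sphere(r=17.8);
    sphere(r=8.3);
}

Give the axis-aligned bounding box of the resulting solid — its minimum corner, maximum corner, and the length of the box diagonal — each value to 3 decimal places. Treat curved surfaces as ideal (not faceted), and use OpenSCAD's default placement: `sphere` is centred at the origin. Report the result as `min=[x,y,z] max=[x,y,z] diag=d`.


min=[-18.900,-37.100,-15.700] max=[33.300,15.100,36.500] diag=90.413

A = translate([7.2, -11, 10.4]) sphere(r=17.8) → bbox [-10.6,-28.8,-7.4] .. [25,6.8,28.2]
B = sphere(r=8.3) → bbox [-8.3,-8.3,-8.3] .. [8.3,8.3,8.3]
lo = A.lo+B.lo = [-10.6-8.3, -28.8-8.3, -7.4-8.3] = [-18.900,-37.100,-15.700]
hi = A.hi+B.hi = [25+8.3, 6.8+8.3, 28.2+8.3] = [33.300,15.100,36.500]
diag = √(52.2²+52.2²+52.2²) = √8174.52 = 90.413


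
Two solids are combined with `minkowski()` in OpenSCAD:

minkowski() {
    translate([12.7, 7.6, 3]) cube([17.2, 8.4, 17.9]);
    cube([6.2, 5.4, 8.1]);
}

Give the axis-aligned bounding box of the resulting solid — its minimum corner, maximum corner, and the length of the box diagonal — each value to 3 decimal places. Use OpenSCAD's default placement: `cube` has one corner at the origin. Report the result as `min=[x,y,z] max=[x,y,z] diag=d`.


A = translate([12.7, 7.6, 3]) cube([17.2, 8.4, 17.9]) → bbox [12.7,7.6,3] .. [29.9,16,20.9]
B = cube([6.2, 5.4, 8.1]) → bbox [0,0,0] .. [6.2,5.4,8.1]
lo = A.lo+B.lo = [12.7+0, 7.6+0, 3+0] = [12.700,7.600,3.000]
hi = A.hi+B.hi = [29.9+6.2, 16+5.4, 20.9+8.1] = [36.100,21.400,29.000]
diag = √(23.4²+13.8²+26²) = √1414 = 37.603

min=[12.700,7.600,3.000] max=[36.100,21.400,29.000] diag=37.603


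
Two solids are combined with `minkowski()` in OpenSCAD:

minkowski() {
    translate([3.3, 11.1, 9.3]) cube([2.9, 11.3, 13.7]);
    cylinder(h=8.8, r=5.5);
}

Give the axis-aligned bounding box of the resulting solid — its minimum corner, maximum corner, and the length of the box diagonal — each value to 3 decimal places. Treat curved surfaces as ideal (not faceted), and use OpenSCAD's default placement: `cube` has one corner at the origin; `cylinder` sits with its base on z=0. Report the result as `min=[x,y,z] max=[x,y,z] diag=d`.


A = translate([3.3, 11.1, 9.3]) cube([2.9, 11.3, 13.7]) → bbox [3.3,11.1,9.3] .. [6.2,22.4,23]
B = cylinder(h=8.8, r=5.5) → bbox [-5.5,-5.5,0] .. [5.5,5.5,8.8]
lo = A.lo+B.lo = [3.3-5.5, 11.1-5.5, 9.3+0] = [-2.200,5.600,9.300]
hi = A.hi+B.hi = [6.2+5.5, 22.4+5.5, 23+8.8] = [11.700,27.900,31.800]
diag = √(13.9²+22.3²+22.5²) = √1196.75 = 34.594

min=[-2.200,5.600,9.300] max=[11.700,27.900,31.800] diag=34.594


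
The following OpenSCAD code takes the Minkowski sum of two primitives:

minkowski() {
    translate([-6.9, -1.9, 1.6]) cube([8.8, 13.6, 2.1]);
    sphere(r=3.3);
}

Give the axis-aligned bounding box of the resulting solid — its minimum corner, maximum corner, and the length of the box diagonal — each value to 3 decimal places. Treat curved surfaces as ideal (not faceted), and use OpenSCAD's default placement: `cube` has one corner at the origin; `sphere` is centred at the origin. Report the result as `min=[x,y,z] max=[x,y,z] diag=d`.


A = translate([-6.9, -1.9, 1.6]) cube([8.8, 13.6, 2.1]) → bbox [-6.9,-1.9,1.6] .. [1.9,11.7,3.7]
B = sphere(r=3.3) → bbox [-3.3,-3.3,-3.3] .. [3.3,3.3,3.3]
lo = A.lo+B.lo = [-6.9-3.3, -1.9-3.3, 1.6-3.3] = [-10.200,-5.200,-1.700]
hi = A.hi+B.hi = [1.9+3.3, 11.7+3.3, 3.7+3.3] = [5.200,15.000,7.000]
diag = √(15.4²+20.2²+8.7²) = √720.89 = 26.849

min=[-10.200,-5.200,-1.700] max=[5.200,15.000,7.000] diag=26.849


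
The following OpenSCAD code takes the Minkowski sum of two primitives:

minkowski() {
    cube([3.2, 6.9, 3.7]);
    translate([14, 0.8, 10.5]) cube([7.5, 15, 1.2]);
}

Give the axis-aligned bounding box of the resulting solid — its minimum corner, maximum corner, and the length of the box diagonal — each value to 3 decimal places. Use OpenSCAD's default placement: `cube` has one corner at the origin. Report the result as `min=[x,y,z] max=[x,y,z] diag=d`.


min=[14.000,0.800,10.500] max=[24.700,22.700,15.400] diag=24.862

A = translate([14, 0.8, 10.5]) cube([7.5, 15, 1.2]) → bbox [14,0.8,10.5] .. [21.5,15.8,11.7]
B = cube([3.2, 6.9, 3.7]) → bbox [0,0,0] .. [3.2,6.9,3.7]
lo = A.lo+B.lo = [14+0, 0.8+0, 10.5+0] = [14.000,0.800,10.500]
hi = A.hi+B.hi = [21.5+3.2, 15.8+6.9, 11.7+3.7] = [24.700,22.700,15.400]
diag = √(10.7²+21.9²+4.9²) = √618.11 = 24.862


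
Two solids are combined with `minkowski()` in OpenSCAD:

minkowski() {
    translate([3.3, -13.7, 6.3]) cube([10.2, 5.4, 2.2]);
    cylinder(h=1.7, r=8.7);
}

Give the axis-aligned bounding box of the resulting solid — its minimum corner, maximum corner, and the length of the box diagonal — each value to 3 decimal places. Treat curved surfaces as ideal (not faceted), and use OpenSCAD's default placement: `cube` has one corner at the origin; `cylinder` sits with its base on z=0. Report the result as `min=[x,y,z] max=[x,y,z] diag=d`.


min=[-5.400,-22.400,6.300] max=[22.200,0.400,10.200] diag=36.011

A = translate([3.3, -13.7, 6.3]) cube([10.2, 5.4, 2.2]) → bbox [3.3,-13.7,6.3] .. [13.5,-8.3,8.5]
B = cylinder(h=1.7, r=8.7) → bbox [-8.7,-8.7,0] .. [8.7,8.7,1.7]
lo = A.lo+B.lo = [3.3-8.7, -13.7-8.7, 6.3+0] = [-5.400,-22.400,6.300]
hi = A.hi+B.hi = [13.5+8.7, -8.3+8.7, 8.5+1.7] = [22.200,0.400,10.200]
diag = √(27.6²+22.8²+3.9²) = √1296.81 = 36.011


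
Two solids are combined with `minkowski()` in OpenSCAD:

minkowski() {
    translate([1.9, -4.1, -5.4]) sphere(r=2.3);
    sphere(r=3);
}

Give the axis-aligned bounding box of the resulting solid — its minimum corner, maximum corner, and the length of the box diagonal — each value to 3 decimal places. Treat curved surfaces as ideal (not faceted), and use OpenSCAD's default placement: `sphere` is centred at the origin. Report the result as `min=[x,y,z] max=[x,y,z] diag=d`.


min=[-3.400,-9.400,-10.700] max=[7.200,1.200,-0.100] diag=18.360

A = translate([1.9, -4.1, -5.4]) sphere(r=2.3) → bbox [-0.4,-6.4,-7.7] .. [4.2,-1.8,-3.1]
B = sphere(r=3) → bbox [-3,-3,-3] .. [3,3,3]
lo = A.lo+B.lo = [-0.4-3, -6.4-3, -7.7-3] = [-3.400,-9.400,-10.700]
hi = A.hi+B.hi = [4.2+3, -1.8+3, -3.1+3] = [7.200,1.200,-0.100]
diag = √(10.6²+10.6²+10.6²) = √337.08 = 18.360


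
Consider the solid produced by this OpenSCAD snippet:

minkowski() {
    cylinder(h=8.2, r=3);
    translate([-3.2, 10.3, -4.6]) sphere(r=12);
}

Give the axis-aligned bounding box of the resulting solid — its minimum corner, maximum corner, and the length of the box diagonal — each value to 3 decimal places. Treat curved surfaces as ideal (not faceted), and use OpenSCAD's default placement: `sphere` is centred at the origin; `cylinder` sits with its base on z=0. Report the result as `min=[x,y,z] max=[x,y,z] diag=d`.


A = translate([-3.2, 10.3, -4.6]) sphere(r=12) → bbox [-15.2,-1.7,-16.6] .. [8.8,22.3,7.4]
B = cylinder(h=8.2, r=3) → bbox [-3,-3,0] .. [3,3,8.2]
lo = A.lo+B.lo = [-15.2-3, -1.7-3, -16.6+0] = [-18.200,-4.700,-16.600]
hi = A.hi+B.hi = [8.8+3, 22.3+3, 7.4+8.2] = [11.800,25.300,15.600]
diag = √(30²+30²+32.2²) = √2836.84 = 53.262

min=[-18.200,-4.700,-16.600] max=[11.800,25.300,15.600] diag=53.262


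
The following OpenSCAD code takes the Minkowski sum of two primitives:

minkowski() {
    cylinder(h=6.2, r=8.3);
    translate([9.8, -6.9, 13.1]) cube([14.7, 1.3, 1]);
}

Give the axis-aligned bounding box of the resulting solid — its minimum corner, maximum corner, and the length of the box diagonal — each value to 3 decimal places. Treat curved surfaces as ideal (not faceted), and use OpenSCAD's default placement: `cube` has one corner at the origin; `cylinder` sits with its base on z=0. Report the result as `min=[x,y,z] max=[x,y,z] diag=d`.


A = translate([9.8, -6.9, 13.1]) cube([14.7, 1.3, 1]) → bbox [9.8,-6.9,13.1] .. [24.5,-5.6,14.1]
B = cylinder(h=6.2, r=8.3) → bbox [-8.3,-8.3,0] .. [8.3,8.3,6.2]
lo = A.lo+B.lo = [9.8-8.3, -6.9-8.3, 13.1+0] = [1.500,-15.200,13.100]
hi = A.hi+B.hi = [24.5+8.3, -5.6+8.3, 14.1+6.2] = [32.800,2.700,20.300]
diag = √(31.3²+17.9²+7.2²) = √1351.94 = 36.769

min=[1.500,-15.200,13.100] max=[32.800,2.700,20.300] diag=36.769


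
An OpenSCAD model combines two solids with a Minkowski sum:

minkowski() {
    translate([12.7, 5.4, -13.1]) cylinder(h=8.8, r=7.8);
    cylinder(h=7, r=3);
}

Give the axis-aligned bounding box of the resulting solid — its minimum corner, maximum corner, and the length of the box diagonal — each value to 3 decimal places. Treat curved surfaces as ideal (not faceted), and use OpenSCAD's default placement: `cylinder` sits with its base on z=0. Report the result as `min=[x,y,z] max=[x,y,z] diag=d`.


min=[1.900,-5.400,-13.100] max=[23.500,16.200,2.700] diag=34.391

A = translate([12.7, 5.4, -13.1]) cylinder(h=8.8, r=7.8) → bbox [4.9,-2.4,-13.1] .. [20.5,13.2,-4.3]
B = cylinder(h=7, r=3) → bbox [-3,-3,0] .. [3,3,7]
lo = A.lo+B.lo = [4.9-3, -2.4-3, -13.1+0] = [1.900,-5.400,-13.100]
hi = A.hi+B.hi = [20.5+3, 13.2+3, -4.3+7] = [23.500,16.200,2.700]
diag = √(21.6²+21.6²+15.8²) = √1182.76 = 34.391


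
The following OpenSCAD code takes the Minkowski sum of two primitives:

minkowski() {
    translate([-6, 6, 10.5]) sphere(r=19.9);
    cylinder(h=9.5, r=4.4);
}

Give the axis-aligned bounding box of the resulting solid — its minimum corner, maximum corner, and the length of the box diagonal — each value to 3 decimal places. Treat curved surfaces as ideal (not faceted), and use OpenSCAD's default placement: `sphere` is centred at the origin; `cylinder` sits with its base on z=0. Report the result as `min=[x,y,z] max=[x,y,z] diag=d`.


min=[-30.300,-18.300,-9.400] max=[18.300,30.300,39.900] diag=84.584

A = translate([-6, 6, 10.5]) sphere(r=19.9) → bbox [-25.9,-13.9,-9.4] .. [13.9,25.9,30.4]
B = cylinder(h=9.5, r=4.4) → bbox [-4.4,-4.4,0] .. [4.4,4.4,9.5]
lo = A.lo+B.lo = [-25.9-4.4, -13.9-4.4, -9.4+0] = [-30.300,-18.300,-9.400]
hi = A.hi+B.hi = [13.9+4.4, 25.9+4.4, 30.4+9.5] = [18.300,30.300,39.900]
diag = √(48.6²+48.6²+49.3²) = √7154.41 = 84.584


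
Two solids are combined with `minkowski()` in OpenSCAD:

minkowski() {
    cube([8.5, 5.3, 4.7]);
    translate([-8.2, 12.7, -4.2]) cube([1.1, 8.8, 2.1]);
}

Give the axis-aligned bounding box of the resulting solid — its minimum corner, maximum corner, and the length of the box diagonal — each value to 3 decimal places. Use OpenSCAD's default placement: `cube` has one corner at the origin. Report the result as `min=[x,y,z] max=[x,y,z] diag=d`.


A = translate([-8.2, 12.7, -4.2]) cube([1.1, 8.8, 2.1]) → bbox [-8.2,12.7,-4.2] .. [-7.1,21.5,-2.1]
B = cube([8.5, 5.3, 4.7]) → bbox [0,0,0] .. [8.5,5.3,4.7]
lo = A.lo+B.lo = [-8.2+0, 12.7+0, -4.2+0] = [-8.200,12.700,-4.200]
hi = A.hi+B.hi = [-7.1+8.5, 21.5+5.3, -2.1+4.7] = [1.400,26.800,2.600]
diag = √(9.6²+14.1²+6.8²) = √337.21 = 18.363

min=[-8.200,12.700,-4.200] max=[1.400,26.800,2.600] diag=18.363


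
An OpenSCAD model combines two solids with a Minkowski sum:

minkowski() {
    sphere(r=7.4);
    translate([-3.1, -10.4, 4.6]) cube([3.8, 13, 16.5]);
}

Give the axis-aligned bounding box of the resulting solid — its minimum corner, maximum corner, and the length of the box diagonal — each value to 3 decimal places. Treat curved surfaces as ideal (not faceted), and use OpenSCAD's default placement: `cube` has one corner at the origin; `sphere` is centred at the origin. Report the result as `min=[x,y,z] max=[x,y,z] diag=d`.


min=[-10.500,-17.800,-2.800] max=[8.100,10.000,28.500] diag=45.809

A = translate([-3.1, -10.4, 4.6]) cube([3.8, 13, 16.5]) → bbox [-3.1,-10.4,4.6] .. [0.7,2.6,21.1]
B = sphere(r=7.4) → bbox [-7.4,-7.4,-7.4] .. [7.4,7.4,7.4]
lo = A.lo+B.lo = [-3.1-7.4, -10.4-7.4, 4.6-7.4] = [-10.500,-17.800,-2.800]
hi = A.hi+B.hi = [0.7+7.4, 2.6+7.4, 21.1+7.4] = [8.100,10.000,28.500]
diag = √(18.6²+27.8²+31.3²) = √2098.49 = 45.809


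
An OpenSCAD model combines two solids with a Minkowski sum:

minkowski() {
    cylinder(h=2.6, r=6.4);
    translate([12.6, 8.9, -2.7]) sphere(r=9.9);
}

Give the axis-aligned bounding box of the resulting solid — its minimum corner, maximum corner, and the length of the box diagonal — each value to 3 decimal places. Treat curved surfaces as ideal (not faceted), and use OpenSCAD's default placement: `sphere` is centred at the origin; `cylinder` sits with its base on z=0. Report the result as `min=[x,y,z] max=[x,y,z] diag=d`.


min=[-3.700,-7.400,-12.600] max=[28.900,25.200,9.800] diag=51.257

A = translate([12.6, 8.9, -2.7]) sphere(r=9.9) → bbox [2.7,-1,-12.6] .. [22.5,18.8,7.2]
B = cylinder(h=2.6, r=6.4) → bbox [-6.4,-6.4,0] .. [6.4,6.4,2.6]
lo = A.lo+B.lo = [2.7-6.4, -1-6.4, -12.6+0] = [-3.700,-7.400,-12.600]
hi = A.hi+B.hi = [22.5+6.4, 18.8+6.4, 7.2+2.6] = [28.900,25.200,9.800]
diag = √(32.6²+32.6²+22.4²) = √2627.28 = 51.257


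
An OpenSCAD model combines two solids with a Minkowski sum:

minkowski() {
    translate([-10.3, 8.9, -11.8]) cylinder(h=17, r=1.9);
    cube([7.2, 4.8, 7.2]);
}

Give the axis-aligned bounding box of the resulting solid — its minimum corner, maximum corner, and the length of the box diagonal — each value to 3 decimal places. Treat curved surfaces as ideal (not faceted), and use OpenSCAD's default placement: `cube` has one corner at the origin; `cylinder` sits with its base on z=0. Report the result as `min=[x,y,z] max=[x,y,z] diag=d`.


min=[-12.200,7.000,-11.800] max=[-1.200,15.600,12.400] diag=27.939

A = translate([-10.3, 8.9, -11.8]) cylinder(h=17, r=1.9) → bbox [-12.2,7,-11.8] .. [-8.4,10.8,5.2]
B = cube([7.2, 4.8, 7.2]) → bbox [0,0,0] .. [7.2,4.8,7.2]
lo = A.lo+B.lo = [-12.2+0, 7+0, -11.8+0] = [-12.200,7.000,-11.800]
hi = A.hi+B.hi = [-8.4+7.2, 10.8+4.8, 5.2+7.2] = [-1.200,15.600,12.400]
diag = √(11²+8.6²+24.2²) = √780.6 = 27.939


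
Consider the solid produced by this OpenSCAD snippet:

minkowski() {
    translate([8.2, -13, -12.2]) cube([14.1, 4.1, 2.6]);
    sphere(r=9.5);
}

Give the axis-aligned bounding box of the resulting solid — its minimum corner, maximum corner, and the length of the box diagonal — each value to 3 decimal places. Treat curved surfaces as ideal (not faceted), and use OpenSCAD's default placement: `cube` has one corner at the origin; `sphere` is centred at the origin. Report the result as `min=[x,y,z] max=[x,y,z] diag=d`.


A = translate([8.2, -13, -12.2]) cube([14.1, 4.1, 2.6]) → bbox [8.2,-13,-12.2] .. [22.3,-8.9,-9.6]
B = sphere(r=9.5) → bbox [-9.5,-9.5,-9.5] .. [9.5,9.5,9.5]
lo = A.lo+B.lo = [8.2-9.5, -13-9.5, -12.2-9.5] = [-1.300,-22.500,-21.700]
hi = A.hi+B.hi = [22.3+9.5, -8.9+9.5, -9.6+9.5] = [31.800,0.600,-0.100]
diag = √(33.1²+23.1²+21.6²) = √2095.78 = 45.780

min=[-1.300,-22.500,-21.700] max=[31.800,0.600,-0.100] diag=45.780


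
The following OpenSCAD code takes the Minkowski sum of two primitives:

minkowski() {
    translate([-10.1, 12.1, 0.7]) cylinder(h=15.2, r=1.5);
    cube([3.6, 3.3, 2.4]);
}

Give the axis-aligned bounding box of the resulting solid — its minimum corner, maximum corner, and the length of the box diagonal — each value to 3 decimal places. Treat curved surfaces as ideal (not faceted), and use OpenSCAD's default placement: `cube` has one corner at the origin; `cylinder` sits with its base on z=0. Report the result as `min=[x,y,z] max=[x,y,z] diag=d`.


min=[-11.600,10.600,0.700] max=[-5.000,16.900,18.300] diag=19.824

A = translate([-10.1, 12.1, 0.7]) cylinder(h=15.2, r=1.5) → bbox [-11.6,10.6,0.7] .. [-8.6,13.6,15.9]
B = cube([3.6, 3.3, 2.4]) → bbox [0,0,0] .. [3.6,3.3,2.4]
lo = A.lo+B.lo = [-11.6+0, 10.6+0, 0.7+0] = [-11.600,10.600,0.700]
hi = A.hi+B.hi = [-8.6+3.6, 13.6+3.3, 15.9+2.4] = [-5.000,16.900,18.300]
diag = √(6.6²+6.3²+17.6²) = √393.01 = 19.824


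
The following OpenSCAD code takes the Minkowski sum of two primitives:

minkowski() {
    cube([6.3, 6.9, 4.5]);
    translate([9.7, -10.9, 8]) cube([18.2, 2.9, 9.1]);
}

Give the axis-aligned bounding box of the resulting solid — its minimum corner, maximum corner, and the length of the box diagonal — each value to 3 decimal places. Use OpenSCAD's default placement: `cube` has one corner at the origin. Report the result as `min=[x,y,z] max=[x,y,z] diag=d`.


min=[9.700,-10.900,8.000] max=[34.200,-1.100,21.600] diag=29.686

A = translate([9.7, -10.9, 8]) cube([18.2, 2.9, 9.1]) → bbox [9.7,-10.9,8] .. [27.9,-8,17.1]
B = cube([6.3, 6.9, 4.5]) → bbox [0,0,0] .. [6.3,6.9,4.5]
lo = A.lo+B.lo = [9.7+0, -10.9+0, 8+0] = [9.700,-10.900,8.000]
hi = A.hi+B.hi = [27.9+6.3, -8+6.9, 17.1+4.5] = [34.200,-1.100,21.600]
diag = √(24.5²+9.8²+13.6²) = √881.25 = 29.686


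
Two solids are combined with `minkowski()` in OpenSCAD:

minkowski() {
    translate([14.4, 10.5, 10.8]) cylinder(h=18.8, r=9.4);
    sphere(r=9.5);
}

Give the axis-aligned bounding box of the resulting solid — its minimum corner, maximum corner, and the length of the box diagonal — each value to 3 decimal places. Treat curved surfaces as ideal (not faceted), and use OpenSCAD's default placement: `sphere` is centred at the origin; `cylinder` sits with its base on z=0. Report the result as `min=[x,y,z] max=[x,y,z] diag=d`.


A = translate([14.4, 10.5, 10.8]) cylinder(h=18.8, r=9.4) → bbox [5,1.1,10.8] .. [23.8,19.9,29.6]
B = sphere(r=9.5) → bbox [-9.5,-9.5,-9.5] .. [9.5,9.5,9.5]
lo = A.lo+B.lo = [5-9.5, 1.1-9.5, 10.8-9.5] = [-4.500,-8.400,1.300]
hi = A.hi+B.hi = [23.8+9.5, 19.9+9.5, 29.6+9.5] = [33.300,29.400,39.100]
diag = √(37.8²+37.8²+37.8²) = √4286.52 = 65.472

min=[-4.500,-8.400,1.300] max=[33.300,29.400,39.100] diag=65.472


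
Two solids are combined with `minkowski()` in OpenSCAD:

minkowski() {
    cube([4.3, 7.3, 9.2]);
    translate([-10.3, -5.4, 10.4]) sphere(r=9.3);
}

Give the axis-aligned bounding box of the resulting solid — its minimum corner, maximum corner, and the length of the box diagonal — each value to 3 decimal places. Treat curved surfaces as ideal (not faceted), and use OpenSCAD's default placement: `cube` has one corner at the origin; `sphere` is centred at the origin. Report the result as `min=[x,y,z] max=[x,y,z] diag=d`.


A = translate([-10.3, -5.4, 10.4]) sphere(r=9.3) → bbox [-19.6,-14.7,1.1] .. [-1,3.9,19.7]
B = cube([4.3, 7.3, 9.2]) → bbox [0,0,0] .. [4.3,7.3,9.2]
lo = A.lo+B.lo = [-19.6+0, -14.7+0, 1.1+0] = [-19.600,-14.700,1.100]
hi = A.hi+B.hi = [-1+4.3, 3.9+7.3, 19.7+9.2] = [3.300,11.200,28.900]
diag = √(22.9²+25.9²+27.8²) = √1968.06 = 44.363

min=[-19.600,-14.700,1.100] max=[3.300,11.200,28.900] diag=44.363


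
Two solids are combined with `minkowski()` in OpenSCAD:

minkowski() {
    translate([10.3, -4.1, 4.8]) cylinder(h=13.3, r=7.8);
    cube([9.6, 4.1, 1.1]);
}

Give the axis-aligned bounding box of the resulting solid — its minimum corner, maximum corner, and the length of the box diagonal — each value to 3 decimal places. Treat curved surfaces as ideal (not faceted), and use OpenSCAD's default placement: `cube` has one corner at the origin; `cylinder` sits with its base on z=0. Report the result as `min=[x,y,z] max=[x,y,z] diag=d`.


A = translate([10.3, -4.1, 4.8]) cylinder(h=13.3, r=7.8) → bbox [2.5,-11.9,4.8] .. [18.1,3.7,18.1]
B = cube([9.6, 4.1, 1.1]) → bbox [0,0,0] .. [9.6,4.1,1.1]
lo = A.lo+B.lo = [2.5+0, -11.9+0, 4.8+0] = [2.500,-11.900,4.800]
hi = A.hi+B.hi = [18.1+9.6, 3.7+4.1, 18.1+1.1] = [27.700,7.800,19.200]
diag = √(25.2²+19.7²+14.4²) = √1230.49 = 35.078

min=[2.500,-11.900,4.800] max=[27.700,7.800,19.200] diag=35.078


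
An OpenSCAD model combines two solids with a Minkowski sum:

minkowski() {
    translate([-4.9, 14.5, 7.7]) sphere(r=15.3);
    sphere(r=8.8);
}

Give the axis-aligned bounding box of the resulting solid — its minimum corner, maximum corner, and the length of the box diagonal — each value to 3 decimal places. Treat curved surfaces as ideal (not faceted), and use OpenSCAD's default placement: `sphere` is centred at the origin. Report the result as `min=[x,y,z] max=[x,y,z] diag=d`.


A = translate([-4.9, 14.5, 7.7]) sphere(r=15.3) → bbox [-20.2,-0.8,-7.6] .. [10.4,29.8,23]
B = sphere(r=8.8) → bbox [-8.8,-8.8,-8.8] .. [8.8,8.8,8.8]
lo = A.lo+B.lo = [-20.2-8.8, -0.8-8.8, -7.6-8.8] = [-29.000,-9.600,-16.400]
hi = A.hi+B.hi = [10.4+8.8, 29.8+8.8, 23+8.8] = [19.200,38.600,31.800]
diag = √(48.2²+48.2²+48.2²) = √6969.72 = 83.485

min=[-29.000,-9.600,-16.400] max=[19.200,38.600,31.800] diag=83.485


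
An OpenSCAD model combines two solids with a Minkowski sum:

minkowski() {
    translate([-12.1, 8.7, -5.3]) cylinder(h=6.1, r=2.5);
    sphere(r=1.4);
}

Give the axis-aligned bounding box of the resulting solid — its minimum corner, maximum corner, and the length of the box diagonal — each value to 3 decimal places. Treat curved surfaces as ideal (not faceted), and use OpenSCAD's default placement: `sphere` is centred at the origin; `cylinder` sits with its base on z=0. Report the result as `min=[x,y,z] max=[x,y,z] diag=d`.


min=[-16.000,4.800,-6.700] max=[-8.200,12.600,2.200] diag=14.174

A = translate([-12.1, 8.7, -5.3]) cylinder(h=6.1, r=2.5) → bbox [-14.6,6.2,-5.3] .. [-9.6,11.2,0.8]
B = sphere(r=1.4) → bbox [-1.4,-1.4,-1.4] .. [1.4,1.4,1.4]
lo = A.lo+B.lo = [-14.6-1.4, 6.2-1.4, -5.3-1.4] = [-16.000,4.800,-6.700]
hi = A.hi+B.hi = [-9.6+1.4, 11.2+1.4, 0.8+1.4] = [-8.200,12.600,2.200]
diag = √(7.8²+7.8²+8.9²) = √200.89 = 14.174


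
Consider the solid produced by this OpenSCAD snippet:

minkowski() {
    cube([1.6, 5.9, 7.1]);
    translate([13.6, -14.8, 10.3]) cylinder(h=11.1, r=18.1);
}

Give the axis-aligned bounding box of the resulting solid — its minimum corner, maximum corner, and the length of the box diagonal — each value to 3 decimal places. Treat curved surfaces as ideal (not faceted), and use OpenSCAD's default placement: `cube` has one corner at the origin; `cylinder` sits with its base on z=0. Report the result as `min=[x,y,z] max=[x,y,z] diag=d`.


min=[-4.500,-32.900,10.300] max=[33.300,9.200,28.500] diag=59.435

A = translate([13.6, -14.8, 10.3]) cylinder(h=11.1, r=18.1) → bbox [-4.5,-32.9,10.3] .. [31.7,3.3,21.4]
B = cube([1.6, 5.9, 7.1]) → bbox [0,0,0] .. [1.6,5.9,7.1]
lo = A.lo+B.lo = [-4.5+0, -32.9+0, 10.3+0] = [-4.500,-32.900,10.300]
hi = A.hi+B.hi = [31.7+1.6, 3.3+5.9, 21.4+7.1] = [33.300,9.200,28.500]
diag = √(37.8²+42.1²+18.2²) = √3532.49 = 59.435


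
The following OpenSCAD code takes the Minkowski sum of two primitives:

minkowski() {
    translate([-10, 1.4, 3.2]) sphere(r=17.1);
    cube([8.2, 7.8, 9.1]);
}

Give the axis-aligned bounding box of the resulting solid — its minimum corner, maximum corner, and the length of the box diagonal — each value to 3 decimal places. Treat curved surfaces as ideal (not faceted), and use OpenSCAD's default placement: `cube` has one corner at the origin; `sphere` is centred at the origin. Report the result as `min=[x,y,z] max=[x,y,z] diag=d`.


A = translate([-10, 1.4, 3.2]) sphere(r=17.1) → bbox [-27.1,-15.7,-13.9] .. [7.1,18.5,20.3]
B = cube([8.2, 7.8, 9.1]) → bbox [0,0,0] .. [8.2,7.8,9.1]
lo = A.lo+B.lo = [-27.1+0, -15.7+0, -13.9+0] = [-27.100,-15.700,-13.900]
hi = A.hi+B.hi = [7.1+8.2, 18.5+7.8, 20.3+9.1] = [15.300,26.300,29.400]
diag = √(42.4²+42²+43.3²) = √5436.65 = 73.734

min=[-27.100,-15.700,-13.900] max=[15.300,26.300,29.400] diag=73.734


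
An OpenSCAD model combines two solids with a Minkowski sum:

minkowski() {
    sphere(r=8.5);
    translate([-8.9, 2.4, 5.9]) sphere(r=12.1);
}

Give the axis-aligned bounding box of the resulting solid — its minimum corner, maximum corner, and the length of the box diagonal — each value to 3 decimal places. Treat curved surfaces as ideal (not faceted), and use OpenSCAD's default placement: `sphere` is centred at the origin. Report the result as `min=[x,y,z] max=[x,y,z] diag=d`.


min=[-29.500,-18.200,-14.700] max=[11.700,23.000,26.500] diag=71.360

A = translate([-8.9, 2.4, 5.9]) sphere(r=12.1) → bbox [-21,-9.7,-6.2] .. [3.2,14.5,18]
B = sphere(r=8.5) → bbox [-8.5,-8.5,-8.5] .. [8.5,8.5,8.5]
lo = A.lo+B.lo = [-21-8.5, -9.7-8.5, -6.2-8.5] = [-29.500,-18.200,-14.700]
hi = A.hi+B.hi = [3.2+8.5, 14.5+8.5, 18+8.5] = [11.700,23.000,26.500]
diag = √(41.2²+41.2²+41.2²) = √5092.32 = 71.360


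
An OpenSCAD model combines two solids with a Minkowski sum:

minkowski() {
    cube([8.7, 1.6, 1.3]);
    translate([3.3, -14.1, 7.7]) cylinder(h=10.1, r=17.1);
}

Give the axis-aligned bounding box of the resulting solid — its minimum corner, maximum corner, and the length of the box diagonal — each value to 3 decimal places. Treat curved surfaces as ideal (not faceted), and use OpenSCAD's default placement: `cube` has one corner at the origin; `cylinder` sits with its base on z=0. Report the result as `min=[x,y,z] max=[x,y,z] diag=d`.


A = translate([3.3, -14.1, 7.7]) cylinder(h=10.1, r=17.1) → bbox [-13.8,-31.2,7.7] .. [20.4,3,17.8]
B = cube([8.7, 1.6, 1.3]) → bbox [0,0,0] .. [8.7,1.6,1.3]
lo = A.lo+B.lo = [-13.8+0, -31.2+0, 7.7+0] = [-13.800,-31.200,7.700]
hi = A.hi+B.hi = [20.4+8.7, 3+1.6, 17.8+1.3] = [29.100,4.600,19.100]
diag = √(42.9²+35.8²+11.4²) = √3252.01 = 57.026

min=[-13.800,-31.200,7.700] max=[29.100,4.600,19.100] diag=57.026


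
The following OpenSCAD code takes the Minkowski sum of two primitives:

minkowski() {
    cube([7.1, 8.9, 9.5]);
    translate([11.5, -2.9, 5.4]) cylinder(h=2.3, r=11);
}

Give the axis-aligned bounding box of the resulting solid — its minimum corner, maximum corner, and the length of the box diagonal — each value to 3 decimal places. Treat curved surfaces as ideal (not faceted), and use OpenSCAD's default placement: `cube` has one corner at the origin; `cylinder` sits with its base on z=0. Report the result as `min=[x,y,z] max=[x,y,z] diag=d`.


min=[0.500,-13.900,5.400] max=[29.600,17.000,17.200] diag=44.055

A = translate([11.5, -2.9, 5.4]) cylinder(h=2.3, r=11) → bbox [0.5,-13.9,5.4] .. [22.5,8.1,7.7]
B = cube([7.1, 8.9, 9.5]) → bbox [0,0,0] .. [7.1,8.9,9.5]
lo = A.lo+B.lo = [0.5+0, -13.9+0, 5.4+0] = [0.500,-13.900,5.400]
hi = A.hi+B.hi = [22.5+7.1, 8.1+8.9, 7.7+9.5] = [29.600,17.000,17.200]
diag = √(29.1²+30.9²+11.8²) = √1940.86 = 44.055


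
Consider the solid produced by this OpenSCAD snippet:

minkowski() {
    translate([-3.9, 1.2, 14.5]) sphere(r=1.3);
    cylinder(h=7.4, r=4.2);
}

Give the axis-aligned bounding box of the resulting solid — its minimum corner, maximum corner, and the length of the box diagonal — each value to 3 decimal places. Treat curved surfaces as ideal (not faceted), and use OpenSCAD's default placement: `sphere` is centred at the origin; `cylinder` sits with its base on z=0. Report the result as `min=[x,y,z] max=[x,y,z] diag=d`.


min=[-9.400,-4.300,13.200] max=[1.600,6.700,23.200] diag=18.493

A = translate([-3.9, 1.2, 14.5]) sphere(r=1.3) → bbox [-5.2,-0.1,13.2] .. [-2.6,2.5,15.8]
B = cylinder(h=7.4, r=4.2) → bbox [-4.2,-4.2,0] .. [4.2,4.2,7.4]
lo = A.lo+B.lo = [-5.2-4.2, -0.1-4.2, 13.2+0] = [-9.400,-4.300,13.200]
hi = A.hi+B.hi = [-2.6+4.2, 2.5+4.2, 15.8+7.4] = [1.600,6.700,23.200]
diag = √(11²+11²+10²) = √342 = 18.493


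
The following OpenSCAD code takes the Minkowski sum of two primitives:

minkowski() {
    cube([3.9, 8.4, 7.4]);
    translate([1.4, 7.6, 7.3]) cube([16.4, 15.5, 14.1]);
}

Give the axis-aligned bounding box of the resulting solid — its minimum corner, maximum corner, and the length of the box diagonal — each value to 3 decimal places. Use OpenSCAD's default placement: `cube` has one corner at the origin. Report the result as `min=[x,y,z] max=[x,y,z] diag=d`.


min=[1.400,7.600,7.300] max=[21.700,31.500,28.800] diag=38.020

A = translate([1.4, 7.6, 7.3]) cube([16.4, 15.5, 14.1]) → bbox [1.4,7.6,7.3] .. [17.8,23.1,21.4]
B = cube([3.9, 8.4, 7.4]) → bbox [0,0,0] .. [3.9,8.4,7.4]
lo = A.lo+B.lo = [1.4+0, 7.6+0, 7.3+0] = [1.400,7.600,7.300]
hi = A.hi+B.hi = [17.8+3.9, 23.1+8.4, 21.4+7.4] = [21.700,31.500,28.800]
diag = √(20.3²+23.9²+21.5²) = √1445.55 = 38.020


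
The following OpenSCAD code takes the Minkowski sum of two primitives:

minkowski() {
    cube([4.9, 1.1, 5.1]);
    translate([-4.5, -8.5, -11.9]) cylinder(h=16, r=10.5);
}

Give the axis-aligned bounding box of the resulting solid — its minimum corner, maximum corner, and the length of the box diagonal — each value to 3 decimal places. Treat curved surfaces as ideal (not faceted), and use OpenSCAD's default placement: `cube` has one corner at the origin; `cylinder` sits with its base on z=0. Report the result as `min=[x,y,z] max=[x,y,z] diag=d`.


min=[-15.000,-19.000,-11.900] max=[10.900,3.100,9.200] diag=40.055

A = translate([-4.5, -8.5, -11.9]) cylinder(h=16, r=10.5) → bbox [-15,-19,-11.9] .. [6,2,4.1]
B = cube([4.9, 1.1, 5.1]) → bbox [0,0,0] .. [4.9,1.1,5.1]
lo = A.lo+B.lo = [-15+0, -19+0, -11.9+0] = [-15.000,-19.000,-11.900]
hi = A.hi+B.hi = [6+4.9, 2+1.1, 4.1+5.1] = [10.900,3.100,9.200]
diag = √(25.9²+22.1²+21.1²) = √1604.43 = 40.055


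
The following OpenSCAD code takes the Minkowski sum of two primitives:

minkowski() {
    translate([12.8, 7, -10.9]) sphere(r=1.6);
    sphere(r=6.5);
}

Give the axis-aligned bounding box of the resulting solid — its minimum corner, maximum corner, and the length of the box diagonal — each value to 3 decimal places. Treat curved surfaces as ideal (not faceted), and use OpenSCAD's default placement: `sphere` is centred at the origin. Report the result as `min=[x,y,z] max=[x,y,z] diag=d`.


min=[4.700,-1.100,-19.000] max=[20.900,15.100,-2.800] diag=28.059

A = translate([12.8, 7, -10.9]) sphere(r=1.6) → bbox [11.2,5.4,-12.5] .. [14.4,8.6,-9.3]
B = sphere(r=6.5) → bbox [-6.5,-6.5,-6.5] .. [6.5,6.5,6.5]
lo = A.lo+B.lo = [11.2-6.5, 5.4-6.5, -12.5-6.5] = [4.700,-1.100,-19.000]
hi = A.hi+B.hi = [14.4+6.5, 8.6+6.5, -9.3+6.5] = [20.900,15.100,-2.800]
diag = √(16.2²+16.2²+16.2²) = √787.32 = 28.059


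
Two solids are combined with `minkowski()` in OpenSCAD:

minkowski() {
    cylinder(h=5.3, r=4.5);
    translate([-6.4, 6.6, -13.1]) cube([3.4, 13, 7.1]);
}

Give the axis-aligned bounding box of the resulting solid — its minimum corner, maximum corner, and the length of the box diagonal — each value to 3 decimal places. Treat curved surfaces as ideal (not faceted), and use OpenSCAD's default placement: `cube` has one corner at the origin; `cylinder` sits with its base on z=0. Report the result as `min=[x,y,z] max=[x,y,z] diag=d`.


min=[-10.900,2.100,-13.100] max=[1.500,24.100,-0.700] diag=28.134

A = translate([-6.4, 6.6, -13.1]) cube([3.4, 13, 7.1]) → bbox [-6.4,6.6,-13.1] .. [-3,19.6,-6]
B = cylinder(h=5.3, r=4.5) → bbox [-4.5,-4.5,0] .. [4.5,4.5,5.3]
lo = A.lo+B.lo = [-6.4-4.5, 6.6-4.5, -13.1+0] = [-10.900,2.100,-13.100]
hi = A.hi+B.hi = [-3+4.5, 19.6+4.5, -6+5.3] = [1.500,24.100,-0.700]
diag = √(12.4²+22²+12.4²) = √791.52 = 28.134
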